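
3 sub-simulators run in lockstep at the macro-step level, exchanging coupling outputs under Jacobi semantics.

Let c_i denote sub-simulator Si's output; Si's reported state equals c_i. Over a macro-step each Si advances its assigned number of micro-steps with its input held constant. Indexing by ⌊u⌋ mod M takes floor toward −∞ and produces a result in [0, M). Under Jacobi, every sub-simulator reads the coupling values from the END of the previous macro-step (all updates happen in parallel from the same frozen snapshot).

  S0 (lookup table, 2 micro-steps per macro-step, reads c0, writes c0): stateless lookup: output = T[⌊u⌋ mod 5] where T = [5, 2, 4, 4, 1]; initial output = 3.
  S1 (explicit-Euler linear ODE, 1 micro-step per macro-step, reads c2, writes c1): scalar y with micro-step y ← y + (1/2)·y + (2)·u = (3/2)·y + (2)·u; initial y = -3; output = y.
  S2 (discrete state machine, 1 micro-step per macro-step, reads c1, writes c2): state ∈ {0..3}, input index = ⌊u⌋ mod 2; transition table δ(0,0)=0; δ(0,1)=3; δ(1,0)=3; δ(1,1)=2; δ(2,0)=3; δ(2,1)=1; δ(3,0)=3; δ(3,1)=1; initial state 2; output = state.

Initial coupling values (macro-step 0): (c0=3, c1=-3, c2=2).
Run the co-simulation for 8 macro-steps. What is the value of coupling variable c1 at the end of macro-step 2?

macro 1: S0 reads c0=3 → after 2×micro: 4; S1 reads c2=2 → after 1×micro: -1/2; S2 reads c1=-3 → after 1×micro: 1 ⇒ (c0=4, c1=-1/2, c2=1)
macro 2: S0 reads c0=4 → after 2×micro: 1; S1 reads c2=1 → after 1×micro: 5/4; S2 reads c1=-1/2 → after 1×micro: 2 ⇒ (c0=1, c1=5/4, c2=2)
macro 3: S0 reads c0=1 → after 2×micro: 2; S1 reads c2=2 → after 1×micro: 47/8; S2 reads c1=5/4 → after 1×micro: 1 ⇒ (c0=2, c1=47/8, c2=1)
macro 4: S0 reads c0=2 → after 2×micro: 4; S1 reads c2=1 → after 1×micro: 173/16; S2 reads c1=47/8 → after 1×micro: 2 ⇒ (c0=4, c1=173/16, c2=2)
macro 5: S0 reads c0=4 → after 2×micro: 1; S1 reads c2=2 → after 1×micro: 647/32; S2 reads c1=173/16 → after 1×micro: 3 ⇒ (c0=1, c1=647/32, c2=3)
macro 6: S0 reads c0=1 → after 2×micro: 2; S1 reads c2=3 → after 1×micro: 2325/64; S2 reads c1=647/32 → after 1×micro: 3 ⇒ (c0=2, c1=2325/64, c2=3)
macro 7: S0 reads c0=2 → after 2×micro: 4; S1 reads c2=3 → after 1×micro: 7743/128; S2 reads c1=2325/64 → after 1×micro: 3 ⇒ (c0=4, c1=7743/128, c2=3)
macro 8: S0 reads c0=4 → after 2×micro: 1; S1 reads c2=3 → after 1×micro: 24765/256; S2 reads c1=7743/128 → after 1×micro: 3 ⇒ (c0=1, c1=24765/256, c2=3)

c1 at macro-step 2 = 5/4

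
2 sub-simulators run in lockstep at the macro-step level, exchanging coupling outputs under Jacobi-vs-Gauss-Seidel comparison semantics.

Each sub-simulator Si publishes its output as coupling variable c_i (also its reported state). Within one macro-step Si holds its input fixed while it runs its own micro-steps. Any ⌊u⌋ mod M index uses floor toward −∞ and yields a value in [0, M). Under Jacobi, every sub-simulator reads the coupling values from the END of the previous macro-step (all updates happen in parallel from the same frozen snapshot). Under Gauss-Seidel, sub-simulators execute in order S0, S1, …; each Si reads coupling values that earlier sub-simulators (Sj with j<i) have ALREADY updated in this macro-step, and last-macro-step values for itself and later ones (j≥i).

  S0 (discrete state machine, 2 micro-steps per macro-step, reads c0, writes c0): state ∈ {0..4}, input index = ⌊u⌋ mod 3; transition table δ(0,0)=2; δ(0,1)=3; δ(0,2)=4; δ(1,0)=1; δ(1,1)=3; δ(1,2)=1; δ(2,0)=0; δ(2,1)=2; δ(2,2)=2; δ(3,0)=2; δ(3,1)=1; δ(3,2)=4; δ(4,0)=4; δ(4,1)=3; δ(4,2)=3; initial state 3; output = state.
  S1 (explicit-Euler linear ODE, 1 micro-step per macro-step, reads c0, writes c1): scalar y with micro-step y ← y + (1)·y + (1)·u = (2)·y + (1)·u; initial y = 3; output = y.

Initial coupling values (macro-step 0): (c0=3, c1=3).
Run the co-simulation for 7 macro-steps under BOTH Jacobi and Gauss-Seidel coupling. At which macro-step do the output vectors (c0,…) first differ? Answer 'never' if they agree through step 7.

[Jacobi] macro 1: S0 reads c0=3 → after 2×micro: 0; S1 reads c0=3 → after 1×micro: 9 ⇒ (c0=0, c1=9)
[Jacobi] macro 2: S0 reads c0=0 → after 2×micro: 0; S1 reads c0=0 → after 1×micro: 18 ⇒ (c0=0, c1=18)
[Jacobi] macro 3: S0 reads c0=0 → after 2×micro: 0; S1 reads c0=0 → after 1×micro: 36 ⇒ (c0=0, c1=36)
[Jacobi] macro 4: S0 reads c0=0 → after 2×micro: 0; S1 reads c0=0 → after 1×micro: 72 ⇒ (c0=0, c1=72)
[Jacobi] macro 5: S0 reads c0=0 → after 2×micro: 0; S1 reads c0=0 → after 1×micro: 144 ⇒ (c0=0, c1=144)
[Jacobi] macro 6: S0 reads c0=0 → after 2×micro: 0; S1 reads c0=0 → after 1×micro: 288 ⇒ (c0=0, c1=288)
[Jacobi] macro 7: S0 reads c0=0 → after 2×micro: 0; S1 reads c0=0 → after 1×micro: 576 ⇒ (c0=0, c1=576)
[Gauss-Seidel] macro 1: S0 reads c0=3 → after 2×micro: 0; S1 reads c0=0 → after 1×micro: 6 ⇒ (c0=0, c1=6)
[Gauss-Seidel] macro 2: S0 reads c0=0 → after 2×micro: 0; S1 reads c0=0 → after 1×micro: 12 ⇒ (c0=0, c1=12)
[Gauss-Seidel] macro 3: S0 reads c0=0 → after 2×micro: 0; S1 reads c0=0 → after 1×micro: 24 ⇒ (c0=0, c1=24)
[Gauss-Seidel] macro 4: S0 reads c0=0 → after 2×micro: 0; S1 reads c0=0 → after 1×micro: 48 ⇒ (c0=0, c1=48)
[Gauss-Seidel] macro 5: S0 reads c0=0 → after 2×micro: 0; S1 reads c0=0 → after 1×micro: 96 ⇒ (c0=0, c1=96)
[Gauss-Seidel] macro 6: S0 reads c0=0 → after 2×micro: 0; S1 reads c0=0 → after 1×micro: 192 ⇒ (c0=0, c1=192)
[Gauss-Seidel] macro 7: S0 reads c0=0 → after 2×micro: 0; S1 reads c0=0 → after 1×micro: 384 ⇒ (c0=0, c1=384)

first divergence at macro-step: 1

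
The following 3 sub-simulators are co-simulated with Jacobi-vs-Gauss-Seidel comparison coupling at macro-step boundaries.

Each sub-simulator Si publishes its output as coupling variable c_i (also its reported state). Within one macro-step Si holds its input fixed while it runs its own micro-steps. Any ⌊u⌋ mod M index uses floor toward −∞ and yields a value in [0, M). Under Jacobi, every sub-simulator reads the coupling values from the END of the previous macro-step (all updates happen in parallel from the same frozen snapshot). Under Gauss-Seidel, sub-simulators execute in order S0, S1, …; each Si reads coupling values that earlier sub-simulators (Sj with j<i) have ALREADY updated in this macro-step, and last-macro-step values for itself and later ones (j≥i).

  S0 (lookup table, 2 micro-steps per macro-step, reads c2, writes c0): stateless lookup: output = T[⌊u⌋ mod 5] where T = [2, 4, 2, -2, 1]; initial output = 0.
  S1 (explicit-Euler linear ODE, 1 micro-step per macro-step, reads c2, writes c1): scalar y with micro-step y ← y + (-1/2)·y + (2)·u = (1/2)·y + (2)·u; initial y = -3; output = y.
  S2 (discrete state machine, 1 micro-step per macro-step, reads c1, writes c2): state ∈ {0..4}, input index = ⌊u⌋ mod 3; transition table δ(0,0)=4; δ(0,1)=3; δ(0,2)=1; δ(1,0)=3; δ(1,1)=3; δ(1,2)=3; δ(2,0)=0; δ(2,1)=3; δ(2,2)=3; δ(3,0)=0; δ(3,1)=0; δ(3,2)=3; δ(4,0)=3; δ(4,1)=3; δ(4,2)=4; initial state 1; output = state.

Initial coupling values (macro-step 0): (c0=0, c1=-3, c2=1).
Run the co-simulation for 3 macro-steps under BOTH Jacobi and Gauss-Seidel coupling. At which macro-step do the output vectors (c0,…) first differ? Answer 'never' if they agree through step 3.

[Jacobi] macro 1: S0 reads c2=1 → after 2×micro: 4; S1 reads c2=1 → after 1×micro: 1/2; S2 reads c1=-3 → after 1×micro: 3 ⇒ (c0=4, c1=1/2, c2=3)
[Jacobi] macro 2: S0 reads c2=3 → after 2×micro: -2; S1 reads c2=3 → after 1×micro: 25/4; S2 reads c1=1/2 → after 1×micro: 0 ⇒ (c0=-2, c1=25/4, c2=0)
[Jacobi] macro 3: S0 reads c2=0 → after 2×micro: 2; S1 reads c2=0 → after 1×micro: 25/8; S2 reads c1=25/4 → after 1×micro: 4 ⇒ (c0=2, c1=25/8, c2=4)
[Gauss-Seidel] macro 1: S0 reads c2=1 → after 2×micro: 4; S1 reads c2=1 → after 1×micro: 1/2; S2 reads c1=1/2 → after 1×micro: 3 ⇒ (c0=4, c1=1/2, c2=3)
[Gauss-Seidel] macro 2: S0 reads c2=3 → after 2×micro: -2; S1 reads c2=3 → after 1×micro: 25/4; S2 reads c1=25/4 → after 1×micro: 0 ⇒ (c0=-2, c1=25/4, c2=0)
[Gauss-Seidel] macro 3: S0 reads c2=0 → after 2×micro: 2; S1 reads c2=0 → after 1×micro: 25/8; S2 reads c1=25/8 → after 1×micro: 4 ⇒ (c0=2, c1=25/8, c2=4)

first divergence at macro-step: never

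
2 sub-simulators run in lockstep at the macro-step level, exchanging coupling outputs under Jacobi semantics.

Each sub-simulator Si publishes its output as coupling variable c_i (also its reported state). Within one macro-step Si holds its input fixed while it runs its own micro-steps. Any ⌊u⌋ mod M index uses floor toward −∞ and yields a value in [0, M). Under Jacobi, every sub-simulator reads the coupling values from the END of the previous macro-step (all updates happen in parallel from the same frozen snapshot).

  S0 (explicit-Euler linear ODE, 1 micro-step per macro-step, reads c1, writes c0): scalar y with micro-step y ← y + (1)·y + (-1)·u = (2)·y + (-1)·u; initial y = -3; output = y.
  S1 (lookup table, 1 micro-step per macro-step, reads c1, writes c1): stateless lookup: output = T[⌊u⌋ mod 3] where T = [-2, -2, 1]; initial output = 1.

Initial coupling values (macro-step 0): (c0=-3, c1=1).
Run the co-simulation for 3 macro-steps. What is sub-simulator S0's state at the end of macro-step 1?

S0 state at macro-step 1 = -7

macro 1: S0 reads c1=1 → after 1×micro: -7; S1 reads c1=1 → after 1×micro: -2 ⇒ (c0=-7, c1=-2)
macro 2: S0 reads c1=-2 → after 1×micro: -12; S1 reads c1=-2 → after 1×micro: -2 ⇒ (c0=-12, c1=-2)
macro 3: S0 reads c1=-2 → after 1×micro: -22; S1 reads c1=-2 → after 1×micro: -2 ⇒ (c0=-22, c1=-2)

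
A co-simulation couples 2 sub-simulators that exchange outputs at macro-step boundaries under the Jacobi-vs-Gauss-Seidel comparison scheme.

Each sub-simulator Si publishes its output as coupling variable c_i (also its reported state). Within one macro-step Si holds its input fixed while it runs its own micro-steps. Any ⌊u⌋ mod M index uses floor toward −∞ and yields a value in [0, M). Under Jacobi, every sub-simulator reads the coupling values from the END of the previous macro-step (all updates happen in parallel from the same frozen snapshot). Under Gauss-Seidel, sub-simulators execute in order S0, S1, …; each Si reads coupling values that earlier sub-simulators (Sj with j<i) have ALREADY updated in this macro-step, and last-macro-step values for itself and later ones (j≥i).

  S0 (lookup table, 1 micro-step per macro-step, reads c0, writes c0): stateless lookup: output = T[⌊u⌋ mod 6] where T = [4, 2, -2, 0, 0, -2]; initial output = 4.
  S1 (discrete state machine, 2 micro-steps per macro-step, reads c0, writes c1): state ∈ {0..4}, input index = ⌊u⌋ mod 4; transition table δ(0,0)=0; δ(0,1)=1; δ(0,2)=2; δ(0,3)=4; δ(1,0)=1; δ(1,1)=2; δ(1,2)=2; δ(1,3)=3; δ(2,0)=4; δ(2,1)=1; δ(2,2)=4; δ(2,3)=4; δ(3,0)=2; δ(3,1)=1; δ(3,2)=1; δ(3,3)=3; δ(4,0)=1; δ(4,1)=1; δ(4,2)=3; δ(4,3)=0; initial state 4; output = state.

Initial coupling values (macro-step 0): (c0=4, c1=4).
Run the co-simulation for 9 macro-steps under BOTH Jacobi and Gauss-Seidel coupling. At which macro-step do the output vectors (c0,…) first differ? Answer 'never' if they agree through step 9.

[Jacobi] macro 1: S0 reads c0=4 → after 1×micro: 0; S1 reads c0=4 → after 2×micro: 1 ⇒ (c0=0, c1=1)
[Jacobi] macro 2: S0 reads c0=0 → after 1×micro: 4; S1 reads c0=0 → after 2×micro: 1 ⇒ (c0=4, c1=1)
[Jacobi] macro 3: S0 reads c0=4 → after 1×micro: 0; S1 reads c0=4 → after 2×micro: 1 ⇒ (c0=0, c1=1)
[Jacobi] macro 4: S0 reads c0=0 → after 1×micro: 4; S1 reads c0=0 → after 2×micro: 1 ⇒ (c0=4, c1=1)
[Jacobi] macro 5: S0 reads c0=4 → after 1×micro: 0; S1 reads c0=4 → after 2×micro: 1 ⇒ (c0=0, c1=1)
[Jacobi] macro 6: S0 reads c0=0 → after 1×micro: 4; S1 reads c0=0 → after 2×micro: 1 ⇒ (c0=4, c1=1)
[Jacobi] macro 7: S0 reads c0=4 → after 1×micro: 0; S1 reads c0=4 → after 2×micro: 1 ⇒ (c0=0, c1=1)
[Jacobi] macro 8: S0 reads c0=0 → after 1×micro: 4; S1 reads c0=0 → after 2×micro: 1 ⇒ (c0=4, c1=1)
[Jacobi] macro 9: S0 reads c0=4 → after 1×micro: 0; S1 reads c0=4 → after 2×micro: 1 ⇒ (c0=0, c1=1)
[Gauss-Seidel] macro 1: S0 reads c0=4 → after 1×micro: 0; S1 reads c0=0 → after 2×micro: 1 ⇒ (c0=0, c1=1)
[Gauss-Seidel] macro 2: S0 reads c0=0 → after 1×micro: 4; S1 reads c0=4 → after 2×micro: 1 ⇒ (c0=4, c1=1)
[Gauss-Seidel] macro 3: S0 reads c0=4 → after 1×micro: 0; S1 reads c0=0 → after 2×micro: 1 ⇒ (c0=0, c1=1)
[Gauss-Seidel] macro 4: S0 reads c0=0 → after 1×micro: 4; S1 reads c0=4 → after 2×micro: 1 ⇒ (c0=4, c1=1)
[Gauss-Seidel] macro 5: S0 reads c0=4 → after 1×micro: 0; S1 reads c0=0 → after 2×micro: 1 ⇒ (c0=0, c1=1)
[Gauss-Seidel] macro 6: S0 reads c0=0 → after 1×micro: 4; S1 reads c0=4 → after 2×micro: 1 ⇒ (c0=4, c1=1)
[Gauss-Seidel] macro 7: S0 reads c0=4 → after 1×micro: 0; S1 reads c0=0 → after 2×micro: 1 ⇒ (c0=0, c1=1)
[Gauss-Seidel] macro 8: S0 reads c0=0 → after 1×micro: 4; S1 reads c0=4 → after 2×micro: 1 ⇒ (c0=4, c1=1)
[Gauss-Seidel] macro 9: S0 reads c0=4 → after 1×micro: 0; S1 reads c0=0 → after 2×micro: 1 ⇒ (c0=0, c1=1)

first divergence at macro-step: never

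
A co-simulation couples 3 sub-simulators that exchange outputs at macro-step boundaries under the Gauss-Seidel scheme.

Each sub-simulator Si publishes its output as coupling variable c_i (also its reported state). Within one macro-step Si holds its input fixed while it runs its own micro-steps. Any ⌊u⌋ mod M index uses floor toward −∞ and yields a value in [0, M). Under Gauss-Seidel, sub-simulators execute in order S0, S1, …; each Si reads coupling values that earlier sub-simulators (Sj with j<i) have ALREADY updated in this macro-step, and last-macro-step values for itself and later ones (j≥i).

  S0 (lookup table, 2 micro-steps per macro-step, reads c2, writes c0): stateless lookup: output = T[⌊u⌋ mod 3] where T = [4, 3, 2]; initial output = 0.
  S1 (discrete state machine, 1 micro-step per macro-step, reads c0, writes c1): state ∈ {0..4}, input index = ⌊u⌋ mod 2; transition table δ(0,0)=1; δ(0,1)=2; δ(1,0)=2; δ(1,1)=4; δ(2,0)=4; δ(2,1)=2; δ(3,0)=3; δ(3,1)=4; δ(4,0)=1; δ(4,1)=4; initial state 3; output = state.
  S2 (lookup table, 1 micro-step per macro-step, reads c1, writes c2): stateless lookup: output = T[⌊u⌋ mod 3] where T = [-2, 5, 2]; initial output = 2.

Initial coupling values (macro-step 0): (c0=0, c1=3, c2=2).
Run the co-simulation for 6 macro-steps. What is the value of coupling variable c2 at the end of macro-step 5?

macro 1: S0 reads c2=2 → after 2×micro: 2; S1 reads c0=2 → after 1×micro: 3; S2 reads c1=3 → after 1×micro: -2 ⇒ (c0=2, c1=3, c2=-2)
macro 2: S0 reads c2=-2 → after 2×micro: 3; S1 reads c0=3 → after 1×micro: 4; S2 reads c1=4 → after 1×micro: 5 ⇒ (c0=3, c1=4, c2=5)
macro 3: S0 reads c2=5 → after 2×micro: 2; S1 reads c0=2 → after 1×micro: 1; S2 reads c1=1 → after 1×micro: 5 ⇒ (c0=2, c1=1, c2=5)
macro 4: S0 reads c2=5 → after 2×micro: 2; S1 reads c0=2 → after 1×micro: 2; S2 reads c1=2 → after 1×micro: 2 ⇒ (c0=2, c1=2, c2=2)
macro 5: S0 reads c2=2 → after 2×micro: 2; S1 reads c0=2 → after 1×micro: 4; S2 reads c1=4 → after 1×micro: 5 ⇒ (c0=2, c1=4, c2=5)
macro 6: S0 reads c2=5 → after 2×micro: 2; S1 reads c0=2 → after 1×micro: 1; S2 reads c1=1 → after 1×micro: 5 ⇒ (c0=2, c1=1, c2=5)

c2 at macro-step 5 = 5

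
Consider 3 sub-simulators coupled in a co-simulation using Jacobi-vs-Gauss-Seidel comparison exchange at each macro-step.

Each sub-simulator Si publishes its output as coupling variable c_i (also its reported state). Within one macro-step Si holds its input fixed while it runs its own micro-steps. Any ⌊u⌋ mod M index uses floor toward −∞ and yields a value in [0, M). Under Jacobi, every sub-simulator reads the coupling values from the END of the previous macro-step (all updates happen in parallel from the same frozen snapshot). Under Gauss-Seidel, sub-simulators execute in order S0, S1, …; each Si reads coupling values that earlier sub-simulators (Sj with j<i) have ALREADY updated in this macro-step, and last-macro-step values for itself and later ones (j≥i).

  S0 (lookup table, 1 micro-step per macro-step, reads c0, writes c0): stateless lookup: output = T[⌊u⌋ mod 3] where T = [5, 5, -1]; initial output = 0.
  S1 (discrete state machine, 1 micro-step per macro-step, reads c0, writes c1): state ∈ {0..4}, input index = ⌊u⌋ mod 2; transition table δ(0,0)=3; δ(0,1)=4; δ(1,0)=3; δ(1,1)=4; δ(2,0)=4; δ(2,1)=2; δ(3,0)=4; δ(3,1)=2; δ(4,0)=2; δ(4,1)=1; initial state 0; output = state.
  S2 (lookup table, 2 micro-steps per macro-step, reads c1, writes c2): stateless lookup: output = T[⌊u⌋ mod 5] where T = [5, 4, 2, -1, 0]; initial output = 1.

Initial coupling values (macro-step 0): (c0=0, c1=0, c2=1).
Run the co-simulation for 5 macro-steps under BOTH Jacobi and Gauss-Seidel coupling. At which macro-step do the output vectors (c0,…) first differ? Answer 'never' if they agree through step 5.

first divergence at macro-step: 1

[Jacobi] macro 1: S0 reads c0=0 → after 1×micro: 5; S1 reads c0=0 → after 1×micro: 3; S2 reads c1=0 → after 2×micro: 5 ⇒ (c0=5, c1=3, c2=5)
[Jacobi] macro 2: S0 reads c0=5 → after 1×micro: -1; S1 reads c0=5 → after 1×micro: 2; S2 reads c1=3 → after 2×micro: -1 ⇒ (c0=-1, c1=2, c2=-1)
[Jacobi] macro 3: S0 reads c0=-1 → after 1×micro: -1; S1 reads c0=-1 → after 1×micro: 2; S2 reads c1=2 → after 2×micro: 2 ⇒ (c0=-1, c1=2, c2=2)
[Jacobi] macro 4: S0 reads c0=-1 → after 1×micro: -1; S1 reads c0=-1 → after 1×micro: 2; S2 reads c1=2 → after 2×micro: 2 ⇒ (c0=-1, c1=2, c2=2)
[Jacobi] macro 5: S0 reads c0=-1 → after 1×micro: -1; S1 reads c0=-1 → after 1×micro: 2; S2 reads c1=2 → after 2×micro: 2 ⇒ (c0=-1, c1=2, c2=2)
[Gauss-Seidel] macro 1: S0 reads c0=0 → after 1×micro: 5; S1 reads c0=5 → after 1×micro: 4; S2 reads c1=4 → after 2×micro: 0 ⇒ (c0=5, c1=4, c2=0)
[Gauss-Seidel] macro 2: S0 reads c0=5 → after 1×micro: -1; S1 reads c0=-1 → after 1×micro: 1; S2 reads c1=1 → after 2×micro: 4 ⇒ (c0=-1, c1=1, c2=4)
[Gauss-Seidel] macro 3: S0 reads c0=-1 → after 1×micro: -1; S1 reads c0=-1 → after 1×micro: 4; S2 reads c1=4 → after 2×micro: 0 ⇒ (c0=-1, c1=4, c2=0)
[Gauss-Seidel] macro 4: S0 reads c0=-1 → after 1×micro: -1; S1 reads c0=-1 → after 1×micro: 1; S2 reads c1=1 → after 2×micro: 4 ⇒ (c0=-1, c1=1, c2=4)
[Gauss-Seidel] macro 5: S0 reads c0=-1 → after 1×micro: -1; S1 reads c0=-1 → after 1×micro: 4; S2 reads c1=4 → after 2×micro: 0 ⇒ (c0=-1, c1=4, c2=0)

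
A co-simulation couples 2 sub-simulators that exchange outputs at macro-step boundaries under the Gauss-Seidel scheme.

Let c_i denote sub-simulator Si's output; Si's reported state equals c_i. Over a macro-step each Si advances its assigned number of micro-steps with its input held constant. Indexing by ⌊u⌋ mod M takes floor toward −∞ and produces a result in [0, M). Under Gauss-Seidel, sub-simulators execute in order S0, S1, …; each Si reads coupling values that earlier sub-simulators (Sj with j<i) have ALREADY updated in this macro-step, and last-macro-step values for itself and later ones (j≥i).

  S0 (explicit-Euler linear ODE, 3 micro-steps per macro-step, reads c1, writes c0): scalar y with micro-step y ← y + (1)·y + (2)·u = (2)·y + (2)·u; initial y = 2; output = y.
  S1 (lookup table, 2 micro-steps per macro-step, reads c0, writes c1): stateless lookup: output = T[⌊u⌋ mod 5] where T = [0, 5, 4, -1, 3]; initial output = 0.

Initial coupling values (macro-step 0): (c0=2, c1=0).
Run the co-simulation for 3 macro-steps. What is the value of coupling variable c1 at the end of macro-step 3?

macro 1: S0 reads c1=0 → after 3×micro: 16; S1 reads c0=16 → after 2×micro: 5 ⇒ (c0=16, c1=5)
macro 2: S0 reads c1=5 → after 3×micro: 198; S1 reads c0=198 → after 2×micro: -1 ⇒ (c0=198, c1=-1)
macro 3: S0 reads c1=-1 → after 3×micro: 1570; S1 reads c0=1570 → after 2×micro: 0 ⇒ (c0=1570, c1=0)

c1 at macro-step 3 = 0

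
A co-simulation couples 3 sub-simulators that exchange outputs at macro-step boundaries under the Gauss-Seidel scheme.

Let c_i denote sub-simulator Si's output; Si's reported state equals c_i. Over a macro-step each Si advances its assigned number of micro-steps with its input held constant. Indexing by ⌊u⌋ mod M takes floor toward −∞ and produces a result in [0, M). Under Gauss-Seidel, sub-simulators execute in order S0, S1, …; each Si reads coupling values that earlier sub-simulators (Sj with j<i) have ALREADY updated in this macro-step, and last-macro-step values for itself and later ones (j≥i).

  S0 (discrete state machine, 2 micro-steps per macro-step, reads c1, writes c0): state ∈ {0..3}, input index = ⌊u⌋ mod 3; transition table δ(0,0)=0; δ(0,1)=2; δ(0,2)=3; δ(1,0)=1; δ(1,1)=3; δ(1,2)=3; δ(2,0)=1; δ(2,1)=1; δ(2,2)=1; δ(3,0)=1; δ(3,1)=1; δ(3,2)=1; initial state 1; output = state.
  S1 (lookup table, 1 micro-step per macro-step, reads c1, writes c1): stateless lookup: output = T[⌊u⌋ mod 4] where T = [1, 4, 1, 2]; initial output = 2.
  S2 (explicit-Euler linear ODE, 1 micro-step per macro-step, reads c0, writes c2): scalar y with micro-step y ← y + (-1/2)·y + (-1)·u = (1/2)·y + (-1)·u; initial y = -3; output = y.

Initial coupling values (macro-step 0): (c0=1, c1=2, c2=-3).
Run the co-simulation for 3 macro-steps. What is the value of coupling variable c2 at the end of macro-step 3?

macro 1: S0 reads c1=2 → after 2×micro: 1; S1 reads c1=2 → after 1×micro: 1; S2 reads c0=1 → after 1×micro: -5/2 ⇒ (c0=1, c1=1, c2=-5/2)
macro 2: S0 reads c1=1 → after 2×micro: 1; S1 reads c1=1 → after 1×micro: 4; S2 reads c0=1 → after 1×micro: -9/4 ⇒ (c0=1, c1=4, c2=-9/4)
macro 3: S0 reads c1=4 → after 2×micro: 1; S1 reads c1=4 → after 1×micro: 1; S2 reads c0=1 → after 1×micro: -17/8 ⇒ (c0=1, c1=1, c2=-17/8)

c2 at macro-step 3 = -17/8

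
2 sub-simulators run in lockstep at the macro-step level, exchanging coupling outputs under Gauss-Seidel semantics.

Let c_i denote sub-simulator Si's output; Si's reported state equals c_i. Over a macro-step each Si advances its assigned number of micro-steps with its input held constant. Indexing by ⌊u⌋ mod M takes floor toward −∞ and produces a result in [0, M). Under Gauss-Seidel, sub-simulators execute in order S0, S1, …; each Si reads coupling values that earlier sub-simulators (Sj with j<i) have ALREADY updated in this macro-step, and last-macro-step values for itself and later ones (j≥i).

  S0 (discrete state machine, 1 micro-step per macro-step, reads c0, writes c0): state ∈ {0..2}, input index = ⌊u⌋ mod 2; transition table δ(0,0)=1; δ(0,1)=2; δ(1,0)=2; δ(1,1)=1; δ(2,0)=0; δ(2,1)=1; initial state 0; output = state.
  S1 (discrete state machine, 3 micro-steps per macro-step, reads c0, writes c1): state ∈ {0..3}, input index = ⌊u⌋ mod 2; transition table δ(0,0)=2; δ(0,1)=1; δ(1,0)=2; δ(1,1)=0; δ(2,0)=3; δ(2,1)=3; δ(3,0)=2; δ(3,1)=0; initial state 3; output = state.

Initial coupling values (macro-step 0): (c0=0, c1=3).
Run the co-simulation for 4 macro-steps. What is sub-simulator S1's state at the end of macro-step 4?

macro 1: S0 reads c0=0 → after 1×micro: 1; S1 reads c0=1 → after 3×micro: 0 ⇒ (c0=1, c1=0)
macro 2: S0 reads c0=1 → after 1×micro: 1; S1 reads c0=1 → after 3×micro: 1 ⇒ (c0=1, c1=1)
macro 3: S0 reads c0=1 → after 1×micro: 1; S1 reads c0=1 → after 3×micro: 0 ⇒ (c0=1, c1=0)
macro 4: S0 reads c0=1 → after 1×micro: 1; S1 reads c0=1 → after 3×micro: 1 ⇒ (c0=1, c1=1)

S1 state at macro-step 4 = 1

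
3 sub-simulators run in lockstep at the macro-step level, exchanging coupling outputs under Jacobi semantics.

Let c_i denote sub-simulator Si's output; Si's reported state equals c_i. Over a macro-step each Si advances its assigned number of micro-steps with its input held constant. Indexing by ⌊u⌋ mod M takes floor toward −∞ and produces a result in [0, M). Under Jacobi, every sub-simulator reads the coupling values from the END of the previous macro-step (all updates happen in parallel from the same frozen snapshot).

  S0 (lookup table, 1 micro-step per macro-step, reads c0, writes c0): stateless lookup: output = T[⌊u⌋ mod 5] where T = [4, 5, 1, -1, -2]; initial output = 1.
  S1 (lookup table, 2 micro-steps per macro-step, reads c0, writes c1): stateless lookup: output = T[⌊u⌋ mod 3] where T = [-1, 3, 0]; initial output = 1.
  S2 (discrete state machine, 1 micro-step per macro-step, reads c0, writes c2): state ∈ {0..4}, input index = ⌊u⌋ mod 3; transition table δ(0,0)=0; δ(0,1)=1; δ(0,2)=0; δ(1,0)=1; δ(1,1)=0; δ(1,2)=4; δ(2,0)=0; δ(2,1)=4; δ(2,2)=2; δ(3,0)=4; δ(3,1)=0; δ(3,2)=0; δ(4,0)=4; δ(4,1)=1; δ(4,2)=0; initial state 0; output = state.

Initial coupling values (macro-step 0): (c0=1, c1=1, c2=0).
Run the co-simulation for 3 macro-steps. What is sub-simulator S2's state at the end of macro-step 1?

S2 state at macro-step 1 = 1

macro 1: S0 reads c0=1 → after 1×micro: 5; S1 reads c0=1 → after 2×micro: 3; S2 reads c0=1 → after 1×micro: 1 ⇒ (c0=5, c1=3, c2=1)
macro 2: S0 reads c0=5 → after 1×micro: 4; S1 reads c0=5 → after 2×micro: 0; S2 reads c0=5 → after 1×micro: 4 ⇒ (c0=4, c1=0, c2=4)
macro 3: S0 reads c0=4 → after 1×micro: -2; S1 reads c0=4 → after 2×micro: 3; S2 reads c0=4 → after 1×micro: 1 ⇒ (c0=-2, c1=3, c2=1)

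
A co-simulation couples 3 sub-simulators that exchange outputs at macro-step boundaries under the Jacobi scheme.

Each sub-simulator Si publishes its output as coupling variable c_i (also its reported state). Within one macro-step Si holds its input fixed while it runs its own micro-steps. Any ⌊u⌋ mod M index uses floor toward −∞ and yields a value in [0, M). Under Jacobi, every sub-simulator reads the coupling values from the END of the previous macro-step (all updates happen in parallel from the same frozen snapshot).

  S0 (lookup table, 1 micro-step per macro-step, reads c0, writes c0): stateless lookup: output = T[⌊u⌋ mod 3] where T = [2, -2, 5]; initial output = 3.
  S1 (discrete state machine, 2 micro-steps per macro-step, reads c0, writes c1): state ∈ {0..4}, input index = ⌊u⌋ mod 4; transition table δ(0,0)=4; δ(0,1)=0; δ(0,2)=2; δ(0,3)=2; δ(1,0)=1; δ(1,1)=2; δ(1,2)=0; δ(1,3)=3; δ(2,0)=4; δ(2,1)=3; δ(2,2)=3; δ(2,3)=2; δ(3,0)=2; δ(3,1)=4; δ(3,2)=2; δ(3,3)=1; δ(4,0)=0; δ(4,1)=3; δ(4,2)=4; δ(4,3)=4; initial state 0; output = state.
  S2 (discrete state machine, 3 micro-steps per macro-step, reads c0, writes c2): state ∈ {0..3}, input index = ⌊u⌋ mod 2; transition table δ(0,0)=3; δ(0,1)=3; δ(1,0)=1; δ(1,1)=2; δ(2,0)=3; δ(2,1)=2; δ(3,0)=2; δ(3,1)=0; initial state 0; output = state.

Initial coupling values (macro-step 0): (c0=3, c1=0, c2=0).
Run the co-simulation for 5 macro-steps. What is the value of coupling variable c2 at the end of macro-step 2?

c2 at macro-step 2 = 2

macro 1: S0 reads c0=3 → after 1×micro: 2; S1 reads c0=3 → after 2×micro: 2; S2 reads c0=3 → after 3×micro: 3 ⇒ (c0=2, c1=2, c2=3)
macro 2: S0 reads c0=2 → after 1×micro: 5; S1 reads c0=2 → after 2×micro: 2; S2 reads c0=2 → after 3×micro: 2 ⇒ (c0=5, c1=2, c2=2)
macro 3: S0 reads c0=5 → after 1×micro: 5; S1 reads c0=5 → after 2×micro: 4; S2 reads c0=5 → after 3×micro: 2 ⇒ (c0=5, c1=4, c2=2)
macro 4: S0 reads c0=5 → after 1×micro: 5; S1 reads c0=5 → after 2×micro: 4; S2 reads c0=5 → after 3×micro: 2 ⇒ (c0=5, c1=4, c2=2)
macro 5: S0 reads c0=5 → after 1×micro: 5; S1 reads c0=5 → after 2×micro: 4; S2 reads c0=5 → after 3×micro: 2 ⇒ (c0=5, c1=4, c2=2)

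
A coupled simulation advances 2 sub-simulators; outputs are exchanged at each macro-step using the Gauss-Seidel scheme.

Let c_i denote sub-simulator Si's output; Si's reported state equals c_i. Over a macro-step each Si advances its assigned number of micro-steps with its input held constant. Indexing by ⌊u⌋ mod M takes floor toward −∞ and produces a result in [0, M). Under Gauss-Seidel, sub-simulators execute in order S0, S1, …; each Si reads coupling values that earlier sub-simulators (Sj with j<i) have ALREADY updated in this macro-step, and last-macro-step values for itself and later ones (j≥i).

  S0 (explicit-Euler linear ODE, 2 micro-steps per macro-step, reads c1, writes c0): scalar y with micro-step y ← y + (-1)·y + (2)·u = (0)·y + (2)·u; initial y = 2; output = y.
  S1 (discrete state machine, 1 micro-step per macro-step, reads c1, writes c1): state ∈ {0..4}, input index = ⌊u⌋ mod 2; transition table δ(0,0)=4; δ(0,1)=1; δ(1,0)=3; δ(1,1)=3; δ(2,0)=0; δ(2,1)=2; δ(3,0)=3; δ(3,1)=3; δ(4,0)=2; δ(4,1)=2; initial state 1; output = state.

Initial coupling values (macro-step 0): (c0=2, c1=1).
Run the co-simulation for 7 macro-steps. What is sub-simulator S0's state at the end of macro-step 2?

macro 1: S0 reads c1=1 → after 2×micro: 2; S1 reads c1=1 → after 1×micro: 3 ⇒ (c0=2, c1=3)
macro 2: S0 reads c1=3 → after 2×micro: 6; S1 reads c1=3 → after 1×micro: 3 ⇒ (c0=6, c1=3)
macro 3: S0 reads c1=3 → after 2×micro: 6; S1 reads c1=3 → after 1×micro: 3 ⇒ (c0=6, c1=3)
macro 4: S0 reads c1=3 → after 2×micro: 6; S1 reads c1=3 → after 1×micro: 3 ⇒ (c0=6, c1=3)
macro 5: S0 reads c1=3 → after 2×micro: 6; S1 reads c1=3 → after 1×micro: 3 ⇒ (c0=6, c1=3)
macro 6: S0 reads c1=3 → after 2×micro: 6; S1 reads c1=3 → after 1×micro: 3 ⇒ (c0=6, c1=3)
macro 7: S0 reads c1=3 → after 2×micro: 6; S1 reads c1=3 → after 1×micro: 3 ⇒ (c0=6, c1=3)

S0 state at macro-step 2 = 6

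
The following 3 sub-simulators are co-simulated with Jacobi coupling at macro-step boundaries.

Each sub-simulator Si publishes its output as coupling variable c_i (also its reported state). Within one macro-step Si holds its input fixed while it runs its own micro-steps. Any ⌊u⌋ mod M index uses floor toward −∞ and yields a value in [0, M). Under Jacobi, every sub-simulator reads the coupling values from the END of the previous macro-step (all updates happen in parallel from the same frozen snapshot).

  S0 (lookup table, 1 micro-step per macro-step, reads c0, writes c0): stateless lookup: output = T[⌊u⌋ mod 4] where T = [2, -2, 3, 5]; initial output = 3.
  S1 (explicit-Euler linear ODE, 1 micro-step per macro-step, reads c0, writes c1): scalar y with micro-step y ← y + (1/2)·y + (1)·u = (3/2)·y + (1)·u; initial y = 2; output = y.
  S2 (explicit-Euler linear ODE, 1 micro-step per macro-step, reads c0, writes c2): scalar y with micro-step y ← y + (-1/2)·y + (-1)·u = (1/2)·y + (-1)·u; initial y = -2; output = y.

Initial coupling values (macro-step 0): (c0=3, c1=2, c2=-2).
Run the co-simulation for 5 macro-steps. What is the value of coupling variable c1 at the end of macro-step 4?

c1 at macro-step 4 = 63/2

macro 1: S0 reads c0=3 → after 1×micro: 5; S1 reads c0=3 → after 1×micro: 6; S2 reads c0=3 → after 1×micro: -4 ⇒ (c0=5, c1=6, c2=-4)
macro 2: S0 reads c0=5 → after 1×micro: -2; S1 reads c0=5 → after 1×micro: 14; S2 reads c0=5 → after 1×micro: -7 ⇒ (c0=-2, c1=14, c2=-7)
macro 3: S0 reads c0=-2 → after 1×micro: 3; S1 reads c0=-2 → after 1×micro: 19; S2 reads c0=-2 → after 1×micro: -3/2 ⇒ (c0=3, c1=19, c2=-3/2)
macro 4: S0 reads c0=3 → after 1×micro: 5; S1 reads c0=3 → after 1×micro: 63/2; S2 reads c0=3 → after 1×micro: -15/4 ⇒ (c0=5, c1=63/2, c2=-15/4)
macro 5: S0 reads c0=5 → after 1×micro: -2; S1 reads c0=5 → after 1×micro: 209/4; S2 reads c0=5 → after 1×micro: -55/8 ⇒ (c0=-2, c1=209/4, c2=-55/8)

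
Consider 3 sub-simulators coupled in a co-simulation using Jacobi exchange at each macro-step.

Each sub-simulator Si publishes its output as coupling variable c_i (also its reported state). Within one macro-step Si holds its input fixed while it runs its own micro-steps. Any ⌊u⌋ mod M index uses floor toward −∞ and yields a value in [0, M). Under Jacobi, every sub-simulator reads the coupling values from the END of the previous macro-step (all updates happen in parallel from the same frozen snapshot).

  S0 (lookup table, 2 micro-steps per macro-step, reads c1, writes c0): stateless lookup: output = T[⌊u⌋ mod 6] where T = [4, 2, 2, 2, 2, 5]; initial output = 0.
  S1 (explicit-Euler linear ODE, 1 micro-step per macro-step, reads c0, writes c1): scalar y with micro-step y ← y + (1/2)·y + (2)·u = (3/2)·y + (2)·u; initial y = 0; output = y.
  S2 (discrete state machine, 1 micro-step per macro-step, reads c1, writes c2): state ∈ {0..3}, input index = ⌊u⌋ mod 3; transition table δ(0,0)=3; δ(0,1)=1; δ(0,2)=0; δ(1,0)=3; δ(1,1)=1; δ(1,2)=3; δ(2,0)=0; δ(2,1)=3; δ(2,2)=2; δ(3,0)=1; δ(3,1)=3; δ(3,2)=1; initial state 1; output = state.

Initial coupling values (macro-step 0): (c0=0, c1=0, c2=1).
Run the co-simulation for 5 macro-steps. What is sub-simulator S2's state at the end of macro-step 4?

S2 state at macro-step 4 = 1

macro 1: S0 reads c1=0 → after 2×micro: 4; S1 reads c0=0 → after 1×micro: 0; S2 reads c1=0 → after 1×micro: 3 ⇒ (c0=4, c1=0, c2=3)
macro 2: S0 reads c1=0 → after 2×micro: 4; S1 reads c0=4 → after 1×micro: 8; S2 reads c1=0 → after 1×micro: 1 ⇒ (c0=4, c1=8, c2=1)
macro 3: S0 reads c1=8 → after 2×micro: 2; S1 reads c0=4 → after 1×micro: 20; S2 reads c1=8 → after 1×micro: 3 ⇒ (c0=2, c1=20, c2=3)
macro 4: S0 reads c1=20 → after 2×micro: 2; S1 reads c0=2 → after 1×micro: 34; S2 reads c1=20 → after 1×micro: 1 ⇒ (c0=2, c1=34, c2=1)
macro 5: S0 reads c1=34 → after 2×micro: 2; S1 reads c0=2 → after 1×micro: 55; S2 reads c1=34 → after 1×micro: 1 ⇒ (c0=2, c1=55, c2=1)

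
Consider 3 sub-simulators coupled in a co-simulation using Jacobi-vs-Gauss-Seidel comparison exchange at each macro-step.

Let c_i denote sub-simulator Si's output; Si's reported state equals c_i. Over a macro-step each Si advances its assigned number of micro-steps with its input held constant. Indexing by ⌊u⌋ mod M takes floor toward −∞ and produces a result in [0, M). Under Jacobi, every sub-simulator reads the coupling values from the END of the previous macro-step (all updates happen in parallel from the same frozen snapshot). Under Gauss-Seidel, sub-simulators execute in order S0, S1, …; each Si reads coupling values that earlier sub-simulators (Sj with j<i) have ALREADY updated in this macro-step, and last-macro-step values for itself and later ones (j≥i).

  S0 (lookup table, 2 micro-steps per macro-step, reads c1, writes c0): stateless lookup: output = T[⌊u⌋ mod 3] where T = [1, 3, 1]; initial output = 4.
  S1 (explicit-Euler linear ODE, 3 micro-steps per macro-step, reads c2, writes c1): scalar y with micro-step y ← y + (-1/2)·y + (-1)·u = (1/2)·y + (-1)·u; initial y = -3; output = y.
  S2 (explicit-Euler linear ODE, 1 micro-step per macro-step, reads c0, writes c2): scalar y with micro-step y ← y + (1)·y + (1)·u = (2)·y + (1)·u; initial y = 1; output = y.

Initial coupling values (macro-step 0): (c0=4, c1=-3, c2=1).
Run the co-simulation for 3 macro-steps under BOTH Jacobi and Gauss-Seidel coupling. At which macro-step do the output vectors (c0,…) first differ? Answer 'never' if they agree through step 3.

first divergence at macro-step: 1

[Jacobi] macro 1: S0 reads c1=-3 → after 2×micro: 1; S1 reads c2=1 → after 3×micro: -17/8; S2 reads c0=4 → after 1×micro: 6 ⇒ (c0=1, c1=-17/8, c2=6)
[Jacobi] macro 2: S0 reads c1=-17/8 → after 2×micro: 1; S1 reads c2=6 → after 3×micro: -689/64; S2 reads c0=1 → after 1×micro: 13 ⇒ (c0=1, c1=-689/64, c2=13)
[Jacobi] macro 3: S0 reads c1=-689/64 → after 2×micro: 3; S1 reads c2=13 → after 3×micro: -12337/512; S2 reads c0=1 → after 1×micro: 27 ⇒ (c0=3, c1=-12337/512, c2=27)
[Gauss-Seidel] macro 1: S0 reads c1=-3 → after 2×micro: 1; S1 reads c2=1 → after 3×micro: -17/8; S2 reads c0=1 → after 1×micro: 3 ⇒ (c0=1, c1=-17/8, c2=3)
[Gauss-Seidel] macro 2: S0 reads c1=-17/8 → after 2×micro: 1; S1 reads c2=3 → after 3×micro: -353/64; S2 reads c0=1 → after 1×micro: 7 ⇒ (c0=1, c1=-353/64, c2=7)
[Gauss-Seidel] macro 3: S0 reads c1=-353/64 → after 2×micro: 1; S1 reads c2=7 → after 3×micro: -6625/512; S2 reads c0=1 → after 1×micro: 15 ⇒ (c0=1, c1=-6625/512, c2=15)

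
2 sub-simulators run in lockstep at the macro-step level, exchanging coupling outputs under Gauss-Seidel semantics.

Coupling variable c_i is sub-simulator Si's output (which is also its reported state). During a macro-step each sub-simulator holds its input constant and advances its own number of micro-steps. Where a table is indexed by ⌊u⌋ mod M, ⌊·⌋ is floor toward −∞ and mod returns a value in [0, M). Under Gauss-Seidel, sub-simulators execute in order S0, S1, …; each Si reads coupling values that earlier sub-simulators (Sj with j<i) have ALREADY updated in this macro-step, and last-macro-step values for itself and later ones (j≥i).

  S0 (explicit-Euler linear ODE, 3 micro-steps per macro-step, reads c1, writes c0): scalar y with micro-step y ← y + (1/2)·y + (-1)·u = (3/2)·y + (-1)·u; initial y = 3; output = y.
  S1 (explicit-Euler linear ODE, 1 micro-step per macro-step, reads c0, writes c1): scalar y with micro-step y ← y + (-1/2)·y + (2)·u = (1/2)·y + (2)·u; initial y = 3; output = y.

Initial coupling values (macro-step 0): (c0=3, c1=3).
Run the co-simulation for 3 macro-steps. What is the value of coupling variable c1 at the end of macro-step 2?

macro 1: S0 reads c1=3 → after 3×micro: -33/8; S1 reads c0=-33/8 → after 1×micro: -27/4 ⇒ (c0=-33/8, c1=-27/4)
macro 2: S0 reads c1=-27/4 → after 3×micro: 1161/64; S1 reads c0=1161/64 → after 1×micro: 1053/32 ⇒ (c0=1161/64, c1=1053/32)
macro 3: S0 reads c1=1053/32 → after 3×micro: -48681/512; S1 reads c0=-48681/512 → after 1×micro: -44469/256 ⇒ (c0=-48681/512, c1=-44469/256)

c1 at macro-step 2 = 1053/32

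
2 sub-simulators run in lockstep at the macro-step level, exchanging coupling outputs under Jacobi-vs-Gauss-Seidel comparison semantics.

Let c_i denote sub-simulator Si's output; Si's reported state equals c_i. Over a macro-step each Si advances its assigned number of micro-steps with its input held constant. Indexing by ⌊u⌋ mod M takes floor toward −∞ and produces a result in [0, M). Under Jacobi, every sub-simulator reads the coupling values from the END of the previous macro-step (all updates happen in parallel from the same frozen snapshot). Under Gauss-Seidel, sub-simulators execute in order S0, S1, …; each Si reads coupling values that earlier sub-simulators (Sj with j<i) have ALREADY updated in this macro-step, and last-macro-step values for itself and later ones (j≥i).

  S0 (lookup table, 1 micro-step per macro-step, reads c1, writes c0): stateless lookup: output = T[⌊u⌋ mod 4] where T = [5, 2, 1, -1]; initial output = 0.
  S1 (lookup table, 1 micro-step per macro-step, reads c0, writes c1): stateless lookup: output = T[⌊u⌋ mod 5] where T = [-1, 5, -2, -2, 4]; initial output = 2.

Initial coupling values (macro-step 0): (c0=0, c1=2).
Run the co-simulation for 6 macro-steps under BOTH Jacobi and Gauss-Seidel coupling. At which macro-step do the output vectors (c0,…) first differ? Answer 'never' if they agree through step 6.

[Jacobi] macro 1: S0 reads c1=2 → after 1×micro: 1; S1 reads c0=0 → after 1×micro: -1 ⇒ (c0=1, c1=-1)
[Jacobi] macro 2: S0 reads c1=-1 → after 1×micro: -1; S1 reads c0=1 → after 1×micro: 5 ⇒ (c0=-1, c1=5)
[Jacobi] macro 3: S0 reads c1=5 → after 1×micro: 2; S1 reads c0=-1 → after 1×micro: 4 ⇒ (c0=2, c1=4)
[Jacobi] macro 4: S0 reads c1=4 → after 1×micro: 5; S1 reads c0=2 → after 1×micro: -2 ⇒ (c0=5, c1=-2)
[Jacobi] macro 5: S0 reads c1=-2 → after 1×micro: 1; S1 reads c0=5 → after 1×micro: -1 ⇒ (c0=1, c1=-1)
[Jacobi] macro 6: S0 reads c1=-1 → after 1×micro: -1; S1 reads c0=1 → after 1×micro: 5 ⇒ (c0=-1, c1=5)
[Gauss-Seidel] macro 1: S0 reads c1=2 → after 1×micro: 1; S1 reads c0=1 → after 1×micro: 5 ⇒ (c0=1, c1=5)
[Gauss-Seidel] macro 2: S0 reads c1=5 → after 1×micro: 2; S1 reads c0=2 → after 1×micro: -2 ⇒ (c0=2, c1=-2)
[Gauss-Seidel] macro 3: S0 reads c1=-2 → after 1×micro: 1; S1 reads c0=1 → after 1×micro: 5 ⇒ (c0=1, c1=5)
[Gauss-Seidel] macro 4: S0 reads c1=5 → after 1×micro: 2; S1 reads c0=2 → after 1×micro: -2 ⇒ (c0=2, c1=-2)
[Gauss-Seidel] macro 5: S0 reads c1=-2 → after 1×micro: 1; S1 reads c0=1 → after 1×micro: 5 ⇒ (c0=1, c1=5)
[Gauss-Seidel] macro 6: S0 reads c1=5 → after 1×micro: 2; S1 reads c0=2 → after 1×micro: -2 ⇒ (c0=2, c1=-2)

first divergence at macro-step: 1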